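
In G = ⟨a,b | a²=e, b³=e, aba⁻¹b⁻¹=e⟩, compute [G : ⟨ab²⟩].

First find ord(ab²) by computing successive powers:
  (ab²)¹ = ab², (ab²)² = b, (ab²)³ = a, (ab²)⁴ = b², (ab²)⁵ = ab, (ab²)⁶ = e.
So |⟨ab²⟩| = ord(ab²) = 6. With |G| = 6, by Lagrange [G : ⟨ab²⟩] = 6/6 = 1.

Answer: 1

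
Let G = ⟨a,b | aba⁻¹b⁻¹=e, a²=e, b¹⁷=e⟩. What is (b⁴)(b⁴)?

Compute (b⁴) · (b⁴) by multiplying left to right and reducing via the relations at each step:
  (b⁴) · b⁴ = b⁸

Answer: b⁸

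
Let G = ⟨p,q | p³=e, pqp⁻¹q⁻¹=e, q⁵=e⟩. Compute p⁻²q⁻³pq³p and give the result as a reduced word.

Multiply left to right, reducing at each step:
  p · q⁻³ = pq²
  (pq²) · p = p²q²
  (p²q²) · q³ = p²
  (p²) · p = e

Answer: e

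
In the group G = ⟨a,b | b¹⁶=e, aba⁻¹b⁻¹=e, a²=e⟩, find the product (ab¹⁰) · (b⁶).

Compute (ab¹⁰) · (b⁶) by multiplying left to right and reducing via the relations at each step:
  (ab¹⁰) · b⁶ = a

Answer: a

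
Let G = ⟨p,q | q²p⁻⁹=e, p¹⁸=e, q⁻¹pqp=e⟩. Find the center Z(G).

An element z ∈ Z(G) iff z commutes with every generator.
For example p⁹ is central: (p⁹)·p = p¹⁰ = p·(p⁹); (p⁹)·q = q⁻¹ = q·(p⁹).
Whereas p ∉ Z(G) since p·q = pq ≠ p⁸q⁻¹ = q·p.
Checking each of the 36 elements this way gives Z(G) = {e, p⁹}, of order 2.

Answer: {e, p⁹}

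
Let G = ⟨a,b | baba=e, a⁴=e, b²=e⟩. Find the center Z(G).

An element z ∈ Z(G) iff z commutes with every generator.
For example a² is central: (a²)·a = a³ = a·(a²); (a²)·b = a²b = b·(a²).
Whereas a ∉ Z(G) since a·b = ab ≠ a³b = b·a.
Checking each of the 8 elements this way gives Z(G) = {e, a²}, of order 2.

Answer: {e, a²}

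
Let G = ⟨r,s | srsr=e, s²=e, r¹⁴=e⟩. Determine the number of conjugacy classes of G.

The conjugacy classes (representative and size) are:
  [e] (size 1), [r¹³] (size 2), [r²] (size 2), [r³] (size 2), [r¹⁰] (size 2), [r⁵] (size 2), [r⁸] (size 2), [r⁷] (size 1), [r⁶s] (size 7), [r⁹s] (size 7).
Class equation: 1 + 2 + 2 + 2 + 2 + 2 + 2 + 1 + 7 + 7 = 28 = |G|. So G has 10 conjugacy classes.

Answer: 10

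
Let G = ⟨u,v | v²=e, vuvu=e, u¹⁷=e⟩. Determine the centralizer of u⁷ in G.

⟨u⁷⟩ ⊆ C_G(u⁷) since powers of u⁷ commute with u⁷; so |C_G(u⁷)| ≥ |⟨u⁷⟩| = 17.
By orbit–stabilizer, |C_G(u⁷)| = |G| / |conj. class of u⁷| = 34 / 2 = 17.
The 17 elements commuting with u⁷ are {e, u, u², u³, u⁴, u⁵, u⁶, u⁷, u⁸, u⁹, u¹⁰, u¹¹, u¹², u¹³, u¹⁴, u¹⁵, u¹⁶}.

Answer: {e, u, u², u³, u⁴, u⁵, u⁶, u⁷, u⁸, u⁹, u¹⁰, u¹¹, u¹², u¹³, u¹⁴, u¹⁵, u¹⁶}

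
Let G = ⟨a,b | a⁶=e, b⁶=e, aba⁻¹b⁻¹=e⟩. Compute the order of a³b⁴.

Compute successive powers until reaching e:
  (a³b⁴)¹ = a³b⁴, (a³b⁴)² = b², (a³b⁴)³ = a³, (a³b⁴)⁴ = b⁴, (a³b⁴)⁵ = a³b², (a³b⁴)⁶ = e.
The smallest positive k with (a³b⁴)ᵏ = e is 6.

Answer: 6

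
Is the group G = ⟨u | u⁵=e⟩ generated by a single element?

|G| = 5. The element u has order 5 (its powers give 5 distinct elements), so ⟨u⟩ = G and G is cyclic.

Answer: Yes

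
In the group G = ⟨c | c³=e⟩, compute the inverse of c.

The order of c is 3 (smallest k with cᵏ = e), so c⁻¹ = c² = c².
Check: c · (c²) → c · c² = e, giving e as required.

Answer: c²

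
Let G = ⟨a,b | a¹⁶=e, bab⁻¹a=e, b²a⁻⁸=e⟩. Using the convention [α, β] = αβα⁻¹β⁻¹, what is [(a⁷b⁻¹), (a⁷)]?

[(a⁷b⁻¹), (a⁷)] = (a⁷b⁻¹)·(a⁷)·(a⁷b⁻¹)⁻¹·(a⁷)⁻¹.
  (a⁷b⁻¹) · (a⁷) = b⁻¹
  (b⁻¹) · (a⁷b) = a⁹
  (a⁹) · (a⁹) = a²

Answer: a²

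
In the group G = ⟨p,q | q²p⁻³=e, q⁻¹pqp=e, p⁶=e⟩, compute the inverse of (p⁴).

The order of (p⁴) is 3 (smallest k with (p⁴)ᵏ = e), so (p⁴)⁻¹ = (p⁴)² = p².
Check: (p⁴) · (p²) → (p⁴) · p² = e, giving e as required.

Answer: p²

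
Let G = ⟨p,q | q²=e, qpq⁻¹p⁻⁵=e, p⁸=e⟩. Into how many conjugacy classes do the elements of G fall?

The conjugacy classes (representative and size) are:
  [e] (size 1), [p⁵] (size 2), [p²] (size 1), [p⁷] (size 2), [p⁴] (size 1), [p⁶] (size 1), [q] (size 2), [p⁵q] (size 2), [p²q] (size 2), [p³q] (size 2).
Class equation: 1 + 2 + 1 + 2 + 1 + 1 + 2 + 2 + 2 + 2 = 16 = |G|. So G has 10 conjugacy classes.

Answer: 10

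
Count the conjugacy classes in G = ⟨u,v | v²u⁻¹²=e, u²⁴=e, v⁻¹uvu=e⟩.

The conjugacy classes (representative and size) are:
  [e] (size 1), [u] (size 2), [u²] (size 2), [u³] (size 2), [u⁴] (size 2), [u⁵] (size 2), [u¹⁸] (size 2), [u⁷] (size 2), [u¹⁶] (size 2), [u¹⁵] (size 2), [u¹⁴] (size 2), [u¹³] (size 2), [u¹²] (size 1), [u⁶v] (size 12), [u⁵v⁻¹] (size 12).
Class equation: 1 + 2 + 2 + 2 + 2 + 2 + 2 + 2 + 2 + 2 + 2 + 2 + 1 + 12 + 12 = 48 = |G|. So G has 15 conjugacy classes.

Answer: 15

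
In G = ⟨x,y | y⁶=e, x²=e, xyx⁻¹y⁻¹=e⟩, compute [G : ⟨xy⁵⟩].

First find ord(xy⁵) by computing successive powers:
  (xy⁵)¹ = xy⁵, (xy⁵)² = y⁴, (xy⁵)³ = xy³, (xy⁵)⁴ = y², (xy⁵)⁵ = xy, (xy⁵)⁶ = e.
So |⟨xy⁵⟩| = ord(xy⁵) = 6. With |G| = 12, by Lagrange [G : ⟨xy⁵⟩] = 12/6 = 2.

Answer: 2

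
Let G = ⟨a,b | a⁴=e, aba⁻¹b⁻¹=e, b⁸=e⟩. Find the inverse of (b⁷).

The order of (b⁷) is 8 (smallest k with (b⁷)ᵏ = e), so (b⁷)⁻¹ = (b⁷)⁷ = b.
Check: (b⁷) · b → (b⁷) · b = e, giving e as required.

Answer: b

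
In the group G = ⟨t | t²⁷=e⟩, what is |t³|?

Compute successive powers until reaching e:
  (t³)¹ = t³, (t³)² = t⁶, (t³)³ = t⁹, (t³)⁴ = t¹², (t³)⁵ = t¹⁵, (t³)⁶ = t¹⁸, (t³)⁷ = t²¹, (t³)⁸ = t²⁴, (t³)⁹ = e.
The smallest positive k with (t³)ᵏ = e is 9.

Answer: 9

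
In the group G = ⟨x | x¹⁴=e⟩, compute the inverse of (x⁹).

The order of (x⁹) is 14 (smallest k with (x⁹)ᵏ = e), so (x⁹)⁻¹ = (x⁹)¹³ = x⁵.
Check: (x⁹) · (x⁵) → (x⁹) · x⁵ = e, giving e as required.

Answer: x⁵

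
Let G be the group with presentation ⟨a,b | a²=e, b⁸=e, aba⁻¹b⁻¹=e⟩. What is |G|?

Enumerate words in the generators, reducing via the relations: the distinct elements are
  {a, b, e, ab, b², b³, b⁴, b⁵, b⁶, b⁷, ab², ab³, ab⁴, ab⁵, ab⁶, ab⁷}.
No further products give new elements, so |G| = 16.

Answer: 16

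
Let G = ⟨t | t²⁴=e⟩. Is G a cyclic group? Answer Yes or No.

|G| = 24. The element t has order 24 (its powers give 24 distinct elements), so ⟨t⟩ = G and G is cyclic.

Answer: Yes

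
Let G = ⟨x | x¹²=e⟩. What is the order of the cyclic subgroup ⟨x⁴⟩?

|⟨x⁴⟩| equals the order of x⁴. Compute successive powers until reaching e:
  (x⁴)¹ = x⁴, (x⁴)² = x⁸, (x⁴)³ = e.
The smallest positive k with (x⁴)ᵏ = e is 3, so |⟨x⁴⟩| = 3.

Answer: 3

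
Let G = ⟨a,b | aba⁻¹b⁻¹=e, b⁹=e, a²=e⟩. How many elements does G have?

Enumerate words in the generators, reducing via the relations: the distinct elements are
  {a, b, e, ab, b², b³, b⁴, b⁵, b⁶, b⁷, b⁸, ab², ab³, ab⁴, ab⁵, ab⁶, ab⁷, ab⁸}.
No further products give new elements, so |G| = 18.

Answer: 18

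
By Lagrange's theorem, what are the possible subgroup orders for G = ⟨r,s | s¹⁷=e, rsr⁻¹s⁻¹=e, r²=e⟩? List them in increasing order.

|G| = 34 = 2 · 17. By Lagrange's theorem the order of any subgroup divides 34; the divisors of 34 are 1, 2, 17, 34.

Answer: 1, 2, 17, 34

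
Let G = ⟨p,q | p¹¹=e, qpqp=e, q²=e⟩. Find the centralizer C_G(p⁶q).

⟨p⁶q⟩ ⊆ C_G(p⁶q) since powers of p⁶q commute with p⁶q; so |C_G(p⁶q)| ≥ |⟨p⁶q⟩| = 2.
By orbit–stabilizer, |C_G(p⁶q)| = |G| / |conj. class of p⁶q| = 22 / 11 = 2.
The 2 elements commuting with p⁶q are {e, p⁶q}.

Answer: {e, p⁶q}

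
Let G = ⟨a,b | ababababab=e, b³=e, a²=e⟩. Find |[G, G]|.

G' = [G, G] is generated by all commutators. The generator-pair commutators are: [a, b] = abab².
The subgroup they normally generate is {e, a, b, b², ab, aba, abab, ababa, b²ab²a, b²ab², b²a, ab², ba, bab, baba, ab²ab²a, ab²ab², ab²a, b²ab, b²aba, b²abab, bab²ab², bab²a, bab², abab², ab²ab, ab²aba, ab²abab, abab²ab², abab²a, b²ab²ab, abab²ab, abab²aba, abab²abab, b²ab²abab², b²ab²aba, b²ab²abab, b²abab²ab², b²abab²a, b²abab², babab², bab²ab, bab²aba, bab²abab, babab²ab², babab²a, babab²ab, ab²abab²ab², ab²abab²a, ab²abab², b²abab²ab, b²abab²aba, bab²abab²a, bab²abab², ab²abab²ab, ab²abab²aba, abab²abab²a, abab²abab², abab²abab²ab, bab²abab²ab}, of order 60.
Check: |G/G'| = 60/60 = 1 is the order of the abelianisation.

Answer: 60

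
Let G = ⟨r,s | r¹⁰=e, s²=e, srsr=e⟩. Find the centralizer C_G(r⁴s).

⟨r⁴s⟩ ⊆ C_G(r⁴s) since powers of r⁴s commute with r⁴s; so |C_G(r⁴s)| ≥ |⟨r⁴s⟩| = 2.
By orbit–stabilizer, |C_G(r⁴s)| = |G| / |conj. class of r⁴s| = 20 / 5 = 4.
The 4 elements commuting with r⁴s are {e, r⁵, r⁹s, r⁴s}.

Answer: {e, r⁵, r⁹s, r⁴s}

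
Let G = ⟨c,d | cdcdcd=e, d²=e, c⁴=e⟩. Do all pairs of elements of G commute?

c·d = cd but d·c = dc, so c·d ≠ d·c and G is not abelian.

Answer: No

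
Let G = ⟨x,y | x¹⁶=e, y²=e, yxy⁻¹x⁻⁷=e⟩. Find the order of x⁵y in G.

Compute successive powers until reaching e:
  (x⁵y)¹ = x⁵y, (x⁵y)² = x⁸, (x⁵y)³ = x¹³y, (x⁵y)⁴ = e.
The smallest positive k with (x⁵y)ᵏ = e is 4.

Answer: 4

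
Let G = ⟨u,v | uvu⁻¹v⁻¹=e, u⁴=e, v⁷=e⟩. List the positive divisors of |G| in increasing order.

|G| = 28 = 2² · 7. By Lagrange's theorem the order of any subgroup divides 28; the divisors of 28 are 1, 2, 4, 7, 14, 28.

Answer: 1, 2, 4, 7, 14, 28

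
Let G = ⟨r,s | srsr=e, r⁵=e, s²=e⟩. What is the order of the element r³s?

Compute successive powers until reaching e:
  (r³s)¹ = r³s, (r³s)² = e.
The smallest positive k with (r³s)ᵏ = e is 2.

Answer: 2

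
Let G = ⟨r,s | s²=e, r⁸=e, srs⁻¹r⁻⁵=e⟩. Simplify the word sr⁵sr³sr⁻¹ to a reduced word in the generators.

Multiply left to right, reducing at each step:
  s · r⁵ = rs
  (rs) · s = r
  r · r³ = r⁴
  (r⁴) · s = r⁴s
  (r⁴s) · r⁻¹ = r⁷s

Answer: r⁷s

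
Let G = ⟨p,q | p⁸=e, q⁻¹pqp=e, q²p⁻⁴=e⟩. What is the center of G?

An element z ∈ Z(G) iff z commutes with every generator.
For example p⁴ is central: (p⁴)·p = p⁵ = p·(p⁴); (p⁴)·q = q⁻¹ = q·(p⁴).
Whereas p ∉ Z(G) since p·q = pq ≠ p³q⁻¹ = q·p.
Checking each of the 16 elements this way gives Z(G) = {e, p⁴}, of order 2.

Answer: {e, p⁴}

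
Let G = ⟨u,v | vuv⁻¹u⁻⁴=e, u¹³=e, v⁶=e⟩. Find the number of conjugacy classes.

The conjugacy classes (representative and size) are:
  [e] (size 1), [u⁴] (size 6), [u¹¹] (size 6), [u⁷v] (size 13), [u⁸v²] (size 13), [u¹²v³] (size 13), [u⁵v⁴] (size 13), [u¹¹v⁵] (size 13).
Class equation: 1 + 6 + 6 + 13 + 13 + 13 + 13 + 13 = 78 = |G|. So G has 8 conjugacy classes.

Answer: 8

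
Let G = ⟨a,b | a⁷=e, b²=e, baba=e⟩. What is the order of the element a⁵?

Compute successive powers until reaching e:
  (a⁵)¹ = a⁵, (a⁵)² = a³, (a⁵)³ = a, (a⁵)⁴ = a⁶, (a⁵)⁵ = a⁴, (a⁵)⁶ = a², (a⁵)⁷ = e.
The smallest positive k with (a⁵)ᵏ = e is 7.

Answer: 7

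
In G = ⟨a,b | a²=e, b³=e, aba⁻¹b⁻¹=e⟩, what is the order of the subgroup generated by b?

|⟨b⟩| equals the order of b. Compute successive powers until reaching e:
  b¹ = b, b² = b², b³ = e.
The smallest positive k with bᵏ = e is 3, so |⟨b⟩| = 3.

Answer: 3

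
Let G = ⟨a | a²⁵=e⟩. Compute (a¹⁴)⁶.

Compute successive powers of (a¹⁴), reducing at each step:
  (a¹⁴)²: (a¹⁴) · a¹⁴ = a³
  (a¹⁴)³: (a³) · a¹⁴ = a¹⁷
  (a¹⁴)⁴: (a¹⁷) · a¹⁴ = a⁶
  (a¹⁴)⁵: (a⁶) · a¹⁴ = a²⁰
  (a¹⁴)⁶: (a²⁰) · a¹⁴ = a⁹

Answer: a⁹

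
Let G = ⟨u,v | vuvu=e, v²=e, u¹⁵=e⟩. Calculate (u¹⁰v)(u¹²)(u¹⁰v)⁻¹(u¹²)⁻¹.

[(u¹⁰v), (u¹²)] = (u¹⁰v)·(u¹²)·(u¹⁰v)⁻¹·(u¹²)⁻¹.
  (u¹⁰v) · (u¹²) = u¹³v
  (u¹³v) · (u¹⁰v) = u³
  (u³) · (u³) = u⁶

Answer: u⁶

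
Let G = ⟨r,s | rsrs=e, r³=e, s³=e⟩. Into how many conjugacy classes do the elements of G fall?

The conjugacy classes (representative and size) are:
  [e] (size 1), [sr²] (size 4), [s²r] (size 4), [r²s²] (size 3).
Class equation: 1 + 4 + 4 + 3 = 12 = |G|. So G has 4 conjugacy classes.

Answer: 4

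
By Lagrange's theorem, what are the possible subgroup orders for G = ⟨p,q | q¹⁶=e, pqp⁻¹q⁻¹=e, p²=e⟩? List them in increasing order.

|G| = 32 = 2⁵. By Lagrange's theorem the order of any subgroup divides 32; the divisors of 32 are 1, 2, 4, 8, 16, 32.

Answer: 1, 2, 4, 8, 16, 32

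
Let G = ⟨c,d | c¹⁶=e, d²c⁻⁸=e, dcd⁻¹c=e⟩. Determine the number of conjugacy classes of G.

The conjugacy classes (representative and size) are:
  [e] (size 1), [c] (size 2), [c¹⁴] (size 2), [c¹³] (size 2), [c¹²] (size 2), [c⁵] (size 2), [c¹⁰] (size 2), [c⁷] (size 2), [c⁸] (size 1), [d⁻¹] (size 8), [c⁷d⁻¹] (size 8).
Class equation: 1 + 2 + 2 + 2 + 2 + 2 + 2 + 2 + 1 + 8 + 8 = 32 = |G|. So G has 11 conjugacy classes.

Answer: 11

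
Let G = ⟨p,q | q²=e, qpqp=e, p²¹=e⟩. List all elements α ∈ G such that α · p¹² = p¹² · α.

⟨p¹²⟩ ⊆ C_G(p¹²) since powers of p¹² commute with p¹²; so |C_G(p¹²)| ≥ |⟨p¹²⟩| = 7.
By orbit–stabilizer, |C_G(p¹²)| = |G| / |conj. class of p¹²| = 42 / 2 = 21.
The 21 elements commuting with p¹² are {e, p, p², p³, p⁴, p⁵, p⁶, p⁷, p⁸, p⁹, p¹⁰, p¹¹, p¹², p¹³, p¹⁴, p¹⁵, p¹⁶, p¹⁷, p¹⁸, p¹⁹, p²⁰}.

Answer: {e, p, p², p³, p⁴, p⁵, p⁶, p⁷, p⁸, p⁹, p¹⁰, p¹¹, p¹², p¹³, p¹⁴, p¹⁵, p¹⁶, p¹⁷, p¹⁸, p¹⁹, p²⁰}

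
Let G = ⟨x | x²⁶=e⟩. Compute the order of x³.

Compute successive powers until reaching e:
  (x³)¹ = x³, (x³)² = x⁶, (x³)³ = x⁹, (x³)⁴ = x¹², (x³)⁵ = x¹⁵, (x³)⁶ = x¹⁸, (x³)⁷ = x²¹, (x³)⁸ = x²⁴, (x³)⁹ = x, (x³)¹⁰ = x⁴, (x³)¹¹ = x⁷, (x³)¹² = x¹⁰, (x³)¹³ = x¹³, (x³)¹⁴ = x¹⁶, (x³)¹⁵ = x¹⁹, (x³)¹⁶ = x²², (x³)¹⁷ = x²⁵, (x³)¹⁸ = x², (x³)¹⁹ = x⁵, (x³)²⁰ = x⁸, (x³)²¹ = x¹¹, (x³)²² = x¹⁴, (x³)²³ = x¹⁷, (x³)²⁴ = x²⁰, (x³)²⁵ = x²³, (x³)²⁶ = e.
The smallest positive k with (x³)ᵏ = e is 26.

Answer: 26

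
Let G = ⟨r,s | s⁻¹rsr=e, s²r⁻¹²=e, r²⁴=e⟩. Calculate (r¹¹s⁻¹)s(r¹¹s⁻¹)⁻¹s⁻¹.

[(r¹¹s⁻¹), s] = (r¹¹s⁻¹)·s·(r¹¹s⁻¹)⁻¹·s⁻¹.
  (r¹¹s⁻¹) · s = r¹¹
  (r¹¹) · (r¹¹s) = r¹⁰s⁻¹
  (r¹⁰s⁻¹) · (s⁻¹) = r²²

Answer: r²²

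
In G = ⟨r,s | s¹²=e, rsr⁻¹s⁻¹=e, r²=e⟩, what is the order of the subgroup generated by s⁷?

|⟨s⁷⟩| equals the order of s⁷. Compute successive powers until reaching e:
  (s⁷)¹ = s⁷, (s⁷)² = s², (s⁷)³ = s⁹, (s⁷)⁴ = s⁴, (s⁷)⁵ = s¹¹, (s⁷)⁶ = s⁶, (s⁷)⁷ = s, (s⁷)⁸ = s⁸, (s⁷)⁹ = s³, (s⁷)¹⁰ = s¹⁰, (s⁷)¹¹ = s⁵, (s⁷)¹² = e.
The smallest positive k with (s⁷)ᵏ = e is 12, so |⟨s⁷⟩| = 12.

Answer: 12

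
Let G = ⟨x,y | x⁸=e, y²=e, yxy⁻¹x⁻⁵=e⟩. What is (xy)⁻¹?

The order of (xy) is 8 (smallest k with (xy)ᵏ = e), so (xy)⁻¹ = (xy)⁷ = x³y.
Check: (xy) · (x³y) → (xy) · x³ = y;   y · y = e, giving e as required.

Answer: x³y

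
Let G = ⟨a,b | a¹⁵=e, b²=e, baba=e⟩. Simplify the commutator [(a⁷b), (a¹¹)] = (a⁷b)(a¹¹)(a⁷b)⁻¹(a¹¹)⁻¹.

[(a⁷b), (a¹¹)] = (a⁷b)·(a¹¹)·(a⁷b)⁻¹·(a¹¹)⁻¹.
  (a⁷b) · (a¹¹) = a¹¹b
  (a¹¹b) · (a⁷b) = a⁴
  (a⁴) · (a⁴) = a⁸

Answer: a⁸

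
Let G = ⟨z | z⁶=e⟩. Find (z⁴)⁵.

Compute successive powers of (z⁴), reducing at each step:
  (z⁴)²: (z⁴) · z⁴ = z²
  (z⁴)³: (z²) · z⁴ = e
  (z⁴)⁴: e · z⁴ = z⁴
  (z⁴)⁵: (z⁴) · z⁴ = z²

Answer: z²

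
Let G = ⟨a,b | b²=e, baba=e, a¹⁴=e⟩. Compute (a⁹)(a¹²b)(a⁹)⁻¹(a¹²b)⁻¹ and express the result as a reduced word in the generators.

[(a⁹), (a¹²b)] = (a⁹)·(a¹²b)·(a⁹)⁻¹·(a¹²b)⁻¹.
  (a⁹) · (a¹²b) = a⁷b
  (a⁷b) · (a⁵) = a²b
  (a²b) · (a¹²b) = a⁴

Answer: a⁴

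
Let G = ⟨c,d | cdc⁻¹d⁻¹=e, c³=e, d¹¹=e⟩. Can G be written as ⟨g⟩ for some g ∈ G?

|G| = 33. The element cd has order 33 (its powers give 33 distinct elements), so ⟨cd⟩ = G and G is cyclic.

Answer: Yes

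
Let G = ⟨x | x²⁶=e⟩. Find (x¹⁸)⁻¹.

The order of (x¹⁸) is 13 (smallest k with (x¹⁸)ᵏ = e), so (x¹⁸)⁻¹ = (x¹⁸)¹² = x⁸.
Check: (x¹⁸) · (x⁸) → (x¹⁸) · x⁸ = e, giving e as required.

Answer: x⁸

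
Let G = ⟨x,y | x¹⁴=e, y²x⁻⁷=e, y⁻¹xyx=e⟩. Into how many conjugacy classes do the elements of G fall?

The conjugacy classes (representative and size) are:
  [e] (size 1), [x¹³] (size 2), [x¹²] (size 2), [x¹¹] (size 2), [x⁴] (size 2), [x⁵] (size 2), [x⁸] (size 2), [x⁷] (size 1), [x⁵y⁻¹] (size 7), [x⁵y] (size 7).
Class equation: 1 + 2 + 2 + 2 + 2 + 2 + 2 + 1 + 7 + 7 = 28 = |G|. So G has 10 conjugacy classes.

Answer: 10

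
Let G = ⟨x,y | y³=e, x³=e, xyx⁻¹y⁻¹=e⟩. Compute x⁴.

Compute successive powers of x, reducing at each step:
  x²: x · x = x²
  x³: (x²) · x = e
  x⁴: e · x = x

Answer: x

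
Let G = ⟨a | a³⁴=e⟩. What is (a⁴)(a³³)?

Compute (a⁴) · (a³³) by multiplying left to right and reducing via the relations at each step:
  (a⁴) · a³³ = a³

Answer: a³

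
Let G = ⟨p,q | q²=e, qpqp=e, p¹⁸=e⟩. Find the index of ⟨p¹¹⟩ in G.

First find ord(p¹¹) by computing successive powers:
  (p¹¹)¹ = p¹¹, (p¹¹)² = p⁴, (p¹¹)³ = p¹⁵, (p¹¹)⁴ = p⁸, (p¹¹)⁵ = p, (p¹¹)⁶ = p¹², (p¹¹)⁷ = p⁵, (p¹¹)⁸ = p¹⁶, (p¹¹)⁹ = p⁹, (p¹¹)¹⁰ = p², (p¹¹)¹¹ = p¹³, (p¹¹)¹² = p⁶, (p¹¹)¹³ = p¹⁷, (p¹¹)¹⁴ = p¹⁰, (p¹¹)¹⁵ = p³, (p¹¹)¹⁶ = p¹⁴, (p¹¹)¹⁷ = p⁷, (p¹¹)¹⁸ = e.
So |⟨p¹¹⟩| = ord(p¹¹) = 18. With |G| = 36, by Lagrange [G : ⟨p¹¹⟩] = 36/18 = 2.

Answer: 2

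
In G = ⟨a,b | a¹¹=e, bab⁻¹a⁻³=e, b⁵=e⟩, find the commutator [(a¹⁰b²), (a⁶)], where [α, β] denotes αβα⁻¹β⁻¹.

[(a¹⁰b²), (a⁶)] = (a¹⁰b²)·(a⁶)·(a¹⁰b²)⁻¹·(a⁶)⁻¹.
  (a¹⁰b²) · (a⁶) = a⁹b²
  (a⁹b²) · (a⁵b³) = a¹⁰
  (a¹⁰) · (a⁵) = a⁴

Answer: a⁴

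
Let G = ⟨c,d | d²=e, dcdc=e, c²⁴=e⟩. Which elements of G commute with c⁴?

⟨c⁴⟩ ⊆ C_G(c⁴) since powers of c⁴ commute with c⁴; so |C_G(c⁴)| ≥ |⟨c⁴⟩| = 6.
By orbit–stabilizer, |C_G(c⁴)| = |G| / |conj. class of c⁴| = 48 / 2 = 24.
The 24 elements commuting with c⁴ are {e, c, c², c³, c⁴, c⁵, c⁶, c⁷, c⁸, c⁹, c¹⁰, c¹¹, c¹², c¹³, c¹⁴, c¹⁵, c¹⁶, c¹⁷, c¹⁸, c¹⁹, c²⁰, c²¹, c²², c²³}.

Answer: {e, c, c², c³, c⁴, c⁵, c⁶, c⁷, c⁸, c⁹, c¹⁰, c¹¹, c¹², c¹³, c¹⁴, c¹⁵, c¹⁶, c¹⁷, c¹⁸, c¹⁹, c²⁰, c²¹, c²², c²³}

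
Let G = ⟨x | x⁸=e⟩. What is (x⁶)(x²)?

Compute (x⁶) · (x²) by multiplying left to right and reducing via the relations at each step:
  (x⁶) · x² = e

Answer: e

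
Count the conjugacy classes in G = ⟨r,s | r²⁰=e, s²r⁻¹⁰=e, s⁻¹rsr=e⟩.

The conjugacy classes (representative and size) are:
  [e] (size 1), [r] (size 2), [r²] (size 2), [r³] (size 2), [r⁴] (size 2), [r⁵] (size 2), [r¹⁴] (size 2), [r⁷] (size 2), [r⁸] (size 2), [r¹¹] (size 2), [r¹⁰] (size 1), [r²s⁻¹] (size 10), [r⁹s] (size 10).
Class equation: 1 + 2 + 2 + 2 + 2 + 2 + 2 + 2 + 2 + 2 + 1 + 10 + 10 = 40 = |G|. So G has 13 conjugacy classes.

Answer: 13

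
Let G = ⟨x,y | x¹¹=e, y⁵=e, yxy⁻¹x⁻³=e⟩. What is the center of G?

An element z ∈ Z(G) iff z commutes with every generator.
For example e is central: e·x = x = x·e; e·y = y = y·e.
Whereas x ∉ Z(G) since x·y = xy ≠ x³y = y·x.
Checking each of the 55 elements this way gives Z(G) = {e}, of order 1.

Answer: {e}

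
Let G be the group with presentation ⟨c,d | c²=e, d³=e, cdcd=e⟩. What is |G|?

Enumerate words in the generators, reducing via the relations: the distinct elements are
  {c, d, e, cd, d², cd²}.
No further products give new elements, so |G| = 6.

Answer: 6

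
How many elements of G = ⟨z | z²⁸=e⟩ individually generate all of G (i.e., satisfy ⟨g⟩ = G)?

G is cyclic of order 28. An element generates G iff its order is 28, and a cyclic group of order 28 has exactly φ(28) = 12 such elements.

Answer: 12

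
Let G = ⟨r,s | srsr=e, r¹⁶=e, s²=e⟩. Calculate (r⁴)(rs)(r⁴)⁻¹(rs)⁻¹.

[(r⁴), (rs)] = (r⁴)·(rs)·(r⁴)⁻¹·(rs)⁻¹.
  (r⁴) · (rs) = r⁵s
  (r⁵s) · (r¹²) = r⁹s
  (r⁹s) · (rs) = r⁸

Answer: r⁸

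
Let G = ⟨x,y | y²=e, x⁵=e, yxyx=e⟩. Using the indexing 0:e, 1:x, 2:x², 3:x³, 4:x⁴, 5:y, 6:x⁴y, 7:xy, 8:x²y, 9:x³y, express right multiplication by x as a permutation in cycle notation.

(0 1 2 3 4)(5 6 9 8 7)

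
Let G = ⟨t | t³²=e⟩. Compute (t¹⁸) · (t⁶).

Compute (t¹⁸) · (t⁶) by multiplying left to right and reducing via the relations at each step:
  (t¹⁸) · t⁶ = t²⁴

Answer: t²⁴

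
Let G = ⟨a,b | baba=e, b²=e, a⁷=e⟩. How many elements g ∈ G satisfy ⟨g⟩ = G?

⟨g⟩ = G would require ord(g) = |G| = 14, but the maximum element order in G is 7 < 14. So G is not cyclic and no single element generates it: the count is 0.

Answer: 0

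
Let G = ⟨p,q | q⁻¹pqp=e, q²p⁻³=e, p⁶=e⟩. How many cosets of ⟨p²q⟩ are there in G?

First find ord(p²q) by computing successive powers:
  (p²q)¹ = p²q, (p²q)² = p³, (p²q)³ = p²q⁻¹, (p²q)⁴ = e.
So |⟨p²q⟩| = ord(p²q) = 4. With |G| = 12, by Lagrange [G : ⟨p²q⟩] = 12/4 = 3.

Answer: 3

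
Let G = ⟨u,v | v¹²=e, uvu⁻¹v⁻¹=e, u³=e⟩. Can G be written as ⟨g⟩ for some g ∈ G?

|G| = 36, but the maximum element order in G is 12 < 36. No single element generates all of G, so G is not cyclic.

Answer: No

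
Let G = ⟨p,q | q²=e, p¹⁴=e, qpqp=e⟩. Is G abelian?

p·q = pq but q·p = p¹³q, so p·q ≠ q·p and G is not abelian.

Answer: No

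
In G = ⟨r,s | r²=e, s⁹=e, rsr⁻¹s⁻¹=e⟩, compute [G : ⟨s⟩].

First find ord(s) by computing successive powers:
  s¹ = s, s² = s², s³ = s³, s⁴ = s⁴, s⁵ = s⁵, s⁶ = s⁶, s⁷ = s⁷, s⁸ = s⁸, s⁹ = e.
So |⟨s⟩| = ord(s) = 9. With |G| = 18, by Lagrange [G : ⟨s⟩] = 18/9 = 2.

Answer: 2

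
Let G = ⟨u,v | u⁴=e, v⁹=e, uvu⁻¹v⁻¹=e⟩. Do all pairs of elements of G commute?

Each pair of generators commutes: u·v = uv = v·u. Since the generators pairwise commute, every element of G commutes with every other, so G is abelian.

Answer: Yes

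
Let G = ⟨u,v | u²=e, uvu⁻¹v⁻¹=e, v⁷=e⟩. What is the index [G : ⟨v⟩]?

First find ord(v) by computing successive powers:
  v¹ = v, v² = v², v³ = v³, v⁴ = v⁴, v⁵ = v⁵, v⁶ = v⁶, v⁷ = e.
So |⟨v⟩| = ord(v) = 7. With |G| = 14, by Lagrange [G : ⟨v⟩] = 14/7 = 2.

Answer: 2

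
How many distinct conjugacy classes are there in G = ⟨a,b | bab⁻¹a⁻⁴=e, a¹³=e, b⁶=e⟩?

The conjugacy classes (representative and size) are:
  [e] (size 1), [a⁴] (size 6), [a¹¹] (size 6), [a⁷b] (size 13), [a⁸b²] (size 13), [a¹²b³] (size 13), [a⁵b⁴] (size 13), [a¹¹b⁵] (size 13).
Class equation: 1 + 6 + 6 + 13 + 13 + 13 + 13 + 13 = 78 = |G|. So G has 8 conjugacy classes.

Answer: 8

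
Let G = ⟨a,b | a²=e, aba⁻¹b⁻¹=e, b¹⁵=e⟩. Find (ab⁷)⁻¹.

The order of (ab⁷) is 30 (smallest k with (ab⁷)ᵏ = e), so (ab⁷)⁻¹ = (ab⁷)²⁹ = ab⁸.
Check: (ab⁷) · (ab⁸) → (ab⁷) · a = b⁷;   (b⁷) · b⁸ = e, giving e as required.

Answer: ab⁸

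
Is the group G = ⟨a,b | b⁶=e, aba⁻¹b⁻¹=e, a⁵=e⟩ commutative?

Each pair of generators commutes: a·b = ab = b·a. Since the generators pairwise commute, every element of G commutes with every other, so G is abelian.

Answer: Yes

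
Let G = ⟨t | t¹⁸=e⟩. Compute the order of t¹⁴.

Compute successive powers until reaching e:
  (t¹⁴)¹ = t¹⁴, (t¹⁴)² = t¹⁰, (t¹⁴)³ = t⁶, (t¹⁴)⁴ = t², (t¹⁴)⁵ = t¹⁶, (t¹⁴)⁶ = t¹², (t¹⁴)⁷ = t⁸, (t¹⁴)⁸ = t⁴, (t¹⁴)⁹ = e.
The smallest positive k with (t¹⁴)ᵏ = e is 9.

Answer: 9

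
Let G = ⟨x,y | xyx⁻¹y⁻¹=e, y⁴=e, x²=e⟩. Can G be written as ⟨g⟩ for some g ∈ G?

|G| = 8, but the maximum element order in G is 4 < 8. No single element generates all of G, so G is not cyclic.

Answer: No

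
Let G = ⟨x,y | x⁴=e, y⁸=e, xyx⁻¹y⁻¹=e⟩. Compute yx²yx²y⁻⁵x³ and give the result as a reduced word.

Multiply left to right, reducing at each step:
  y · x² = x²y
  (x²y) · y = x²y²
  (x²y²) · x² = y²
  (y²) · y⁻⁵ = y⁵
  (y⁵) · x³ = x³y⁵

Answer: x³y⁵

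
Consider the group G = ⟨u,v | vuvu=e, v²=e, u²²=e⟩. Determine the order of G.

Enumerate words in the generators, reducing via the relations: the distinct elements are
  {e, u, v, uv, u², u³, u⁴, u⁵, u⁶, u⁷, u⁸, u⁹, u²v, u²¹, u²⁰, u³v, u¹², u¹³, u¹¹, u¹⁰, u¹⁴, u¹⁵, u¹⁶, u¹⁷, u¹⁸, u¹⁹, u⁴v, u⁵v, u⁶v, u⁷v, u⁸v, u⁹v, u²¹v, u²⁰v, u¹²v, u¹³v, u¹¹v, u¹⁰v, u¹⁴v, u¹⁵v, u¹⁶v, u¹⁷v, u¹⁸v, u¹⁹v}.
No further products give new elements, so |G| = 44.

Answer: 44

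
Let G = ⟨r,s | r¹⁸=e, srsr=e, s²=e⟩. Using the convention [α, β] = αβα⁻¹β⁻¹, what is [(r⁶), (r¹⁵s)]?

[(r⁶), (r¹⁵s)] = (r⁶)·(r¹⁵s)·(r⁶)⁻¹·(r¹⁵s)⁻¹.
  (r⁶) · (r¹⁵s) = r³s
  (r³s) · (r¹²) = r⁹s
  (r⁹s) · (r¹⁵s) = r¹²

Answer: r¹²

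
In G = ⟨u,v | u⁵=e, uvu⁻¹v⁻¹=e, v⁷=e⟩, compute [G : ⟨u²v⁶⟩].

First find ord(u²v⁶) by computing successive powers:
  (u²v⁶)¹ = u²v⁶, (u²v⁶)² = u⁴v⁵, (u²v⁶)³ = uv⁴, (u²v⁶)⁴ = u³v³, (u²v⁶)⁵ = v², (u²v⁶)⁶ = u²v, (u²v⁶)⁷ = u⁴, (u²v⁶)⁸ = uv⁶, (u²v⁶)⁹ = u³v⁵, (u²v⁶)¹⁰ = v⁴, (u²v⁶)¹¹ = u²v³, (u²v⁶)¹² = u⁴v², (u²v⁶)¹³ = uv, (u²v⁶)¹⁴ = u³, (u²v⁶)¹⁵ = v⁶, (u²v⁶)¹⁶ = u²v⁵, (u²v⁶)¹⁷ = u⁴v⁴, (u²v⁶)¹⁸ = uv³, (u²v⁶)¹⁹ = u³v², (u²v⁶)²⁰ = v, (u²v⁶)²¹ = u², (u²v⁶)²² = u⁴v⁶, (u²v⁶)²³ = uv⁵, (u²v⁶)²⁴ = u³v⁴, (u²v⁶)²⁵ = v³, (u²v⁶)²⁶ = u²v², (u²v⁶)²⁷ = u⁴v, (u²v⁶)²⁸ = u, (u²v⁶)²⁹ = u³v⁶, (u²v⁶)³⁰ = v⁵, (u²v⁶)³¹ = u²v⁴, (u²v⁶)³² = u⁴v³, (u²v⁶)³³ = uv², (u²v⁶)³⁴ = u³v, (u²v⁶)³⁵ = e.
So |⟨u²v⁶⟩| = ord(u²v⁶) = 35. With |G| = 35, by Lagrange [G : ⟨u²v⁶⟩] = 35/35 = 1.

Answer: 1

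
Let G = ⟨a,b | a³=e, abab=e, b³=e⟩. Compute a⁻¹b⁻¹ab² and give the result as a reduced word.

Multiply left to right, reducing at each step:
  (a²) · b⁻¹ = a²b²
  (a²b²) · a = ba²
  (ba²) · b² = b²a

Answer: b²a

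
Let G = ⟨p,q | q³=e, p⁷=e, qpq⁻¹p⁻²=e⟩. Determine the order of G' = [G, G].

G' = [G, G] is generated by all commutators. The generator-pair commutators are: [p, q] = p⁶.
The subgroup they normally generate is {e, p, p², p³, p⁴, p⁵, p⁶}, of order 7.
Check: |G/G'| = 21/7 = 3 is the order of the abelianisation.

Answer: 7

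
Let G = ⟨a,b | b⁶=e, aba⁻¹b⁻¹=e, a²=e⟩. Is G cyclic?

|G| = 12, but the maximum element order in G is 6 < 12. No single element generates all of G, so G is not cyclic.

Answer: No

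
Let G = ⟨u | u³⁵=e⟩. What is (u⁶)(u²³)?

Compute (u⁶) · (u²³) by multiplying left to right and reducing via the relations at each step:
  (u⁶) · u²³ = u²⁹

Answer: u²⁹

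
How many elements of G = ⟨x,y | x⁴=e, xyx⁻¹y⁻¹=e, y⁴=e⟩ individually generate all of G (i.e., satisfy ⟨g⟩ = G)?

⟨g⟩ = G would require ord(g) = |G| = 16, but the maximum element order in G is 4 < 16. So G is not cyclic and no single element generates it: the count is 0.

Answer: 0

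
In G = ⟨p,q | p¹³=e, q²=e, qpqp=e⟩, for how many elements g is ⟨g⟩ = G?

⟨g⟩ = G would require ord(g) = |G| = 26, but the maximum element order in G is 13 < 26. So G is not cyclic and no single element generates it: the count is 0.

Answer: 0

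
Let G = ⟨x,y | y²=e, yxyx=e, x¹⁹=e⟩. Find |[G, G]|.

G' = [G, G] is generated by all commutators. The generator-pair commutators are: [x, y] = x².
The subgroup they normally generate is {e, x, x², x³, x⁴, x⁵, x⁶, x⁷, x⁸, x⁹, x¹⁰, x¹¹, x¹², x¹³, x¹⁴, x¹⁵, x¹⁶, x¹⁷, x¹⁸}, of order 19.
Check: |G/G'| = 38/19 = 2 is the order of the abelianisation.

Answer: 19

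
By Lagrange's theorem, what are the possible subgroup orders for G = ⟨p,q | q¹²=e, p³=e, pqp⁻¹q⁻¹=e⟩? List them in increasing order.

|G| = 36 = 2² · 3². By Lagrange's theorem the order of any subgroup divides 36; the divisors of 36 are 1, 2, 3, 4, 6, 9, 12, 18, 36.

Answer: 1, 2, 3, 4, 6, 9, 12, 18, 36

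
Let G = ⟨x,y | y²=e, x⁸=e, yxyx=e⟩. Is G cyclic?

Every cyclic group is abelian. But x·y = xy while y·x = x⁷y, so x·y ≠ y·x and G is not abelian. Hence G is not cyclic.

Answer: No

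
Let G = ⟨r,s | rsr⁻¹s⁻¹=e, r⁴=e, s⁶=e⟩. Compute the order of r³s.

Compute successive powers until reaching e:
  (r³s)¹ = r³s, (r³s)² = r²s², (r³s)³ = rs³, (r³s)⁴ = s⁴, (r³s)⁵ = r³s⁵, (r³s)⁶ = r², (r³s)⁷ = rs, (r³s)⁸ = s², (r³s)⁹ = r³s³, (r³s)¹⁰ = r²s⁴, (r³s)¹¹ = rs⁵, (r³s)¹² = e.
The smallest positive k with (r³s)ᵏ = e is 12.

Answer: 12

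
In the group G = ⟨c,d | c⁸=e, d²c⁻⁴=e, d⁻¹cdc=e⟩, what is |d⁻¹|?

Compute successive powers until reaching e:
  (d⁻¹)¹ = d⁻¹, (d⁻¹)² = c⁴, (d⁻¹)³ = d, (d⁻¹)⁴ = e.
The smallest positive k with (d⁻¹)ᵏ = e is 4.

Answer: 4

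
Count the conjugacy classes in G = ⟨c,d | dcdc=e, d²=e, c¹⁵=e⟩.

The conjugacy classes (representative and size) are:
  [e] (size 1), [c¹⁴] (size 2), [c²] (size 2), [c³] (size 2), [c⁴] (size 2), [c¹⁰] (size 2), [c⁹] (size 2), [c⁷] (size 2), [c¹³d] (size 15).
Class equation: 1 + 2 + 2 + 2 + 2 + 2 + 2 + 2 + 15 = 30 = |G|. So G has 9 conjugacy classes.

Answer: 9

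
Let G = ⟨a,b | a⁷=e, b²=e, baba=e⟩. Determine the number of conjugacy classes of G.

The conjugacy classes (representative and size) are:
  [e] (size 1), [a⁶] (size 2), [a⁵] (size 2), [a⁴] (size 2), [ab] (size 7).
Class equation: 1 + 2 + 2 + 2 + 7 = 14 = |G|. So G has 5 conjugacy classes.

Answer: 5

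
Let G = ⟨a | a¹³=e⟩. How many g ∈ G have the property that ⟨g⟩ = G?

G is cyclic of order 13. An element generates G iff its order is 13, and a cyclic group of order 13 has exactly φ(13) = 12 such elements.

Answer: 12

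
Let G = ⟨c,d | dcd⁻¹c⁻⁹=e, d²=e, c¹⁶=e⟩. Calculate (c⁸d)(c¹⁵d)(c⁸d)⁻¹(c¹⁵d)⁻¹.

[(c⁸d), (c¹⁵d)] = (c⁸d)·(c¹⁵d)·(c⁸d)⁻¹·(c¹⁵d)⁻¹.
  (c⁸d) · (c¹⁵d) = c¹⁵
  (c¹⁵) · (c⁸d) = c⁷d
  (c⁷d) · (c⁹d) = c⁸

Answer: c⁸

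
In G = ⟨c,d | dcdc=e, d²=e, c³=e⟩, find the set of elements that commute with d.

⟨d⟩ ⊆ C_G(d) since powers of d commute with d; so |C_G(d)| ≥ |⟨d⟩| = 2.
By orbit–stabilizer, |C_G(d)| = |G| / |conj. class of d| = 6 / 3 = 2.
The 2 elements commuting with d are {e, d}.

Answer: {e, d}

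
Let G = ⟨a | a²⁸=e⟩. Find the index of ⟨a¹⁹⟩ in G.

First find ord(a¹⁹) by computing successive powers:
  (a¹⁹)¹ = a¹⁹, (a¹⁹)² = a¹⁰, (a¹⁹)³ = a, (a¹⁹)⁴ = a²⁰, (a¹⁹)⁵ = a¹¹, (a¹⁹)⁶ = a², (a¹⁹)⁷ = a²¹, (a¹⁹)⁸ = a¹², (a¹⁹)⁹ = a³, (a¹⁹)¹⁰ = a²², (a¹⁹)¹¹ = a¹³, (a¹⁹)¹² = a⁴, (a¹⁹)¹³ = a²³, (a¹⁹)¹⁴ = a¹⁴, (a¹⁹)¹⁵ = a⁵, (a¹⁹)¹⁶ = a²⁴, (a¹⁹)¹⁷ = a¹⁵, (a¹⁹)¹⁸ = a⁶, (a¹⁹)¹⁹ = a²⁵, (a¹⁹)²⁰ = a¹⁶, (a¹⁹)²¹ = a⁷, (a¹⁹)²² = a²⁶, (a¹⁹)²³ = a¹⁷, (a¹⁹)²⁴ = a⁸, (a¹⁹)²⁵ = a²⁷, (a¹⁹)²⁶ = a¹⁸, (a¹⁹)²⁷ = a⁹, (a¹⁹)²⁸ = e.
So |⟨a¹⁹⟩| = ord(a¹⁹) = 28. With |G| = 28, by Lagrange [G : ⟨a¹⁹⟩] = 28/28 = 1.

Answer: 1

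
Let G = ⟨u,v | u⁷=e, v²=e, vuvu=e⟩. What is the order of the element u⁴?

Compute successive powers until reaching e:
  (u⁴)¹ = u⁴, (u⁴)² = u, (u⁴)³ = u⁵, (u⁴)⁴ = u², (u⁴)⁵ = u⁶, (u⁴)⁶ = u³, (u⁴)⁷ = e.
The smallest positive k with (u⁴)ᵏ = e is 7.

Answer: 7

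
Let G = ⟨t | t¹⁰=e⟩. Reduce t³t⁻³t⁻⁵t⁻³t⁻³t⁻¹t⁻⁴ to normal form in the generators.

Multiply left to right, reducing at each step:
  (t³) · t⁻³ = e
  e · t⁻⁵ = t⁵
  (t⁵) · t⁻³ = t²
  (t²) · t⁻³ = t⁹
  (t⁹) · t⁻¹ = t⁸
  (t⁸) · t⁻⁴ = t⁴

Answer: t⁴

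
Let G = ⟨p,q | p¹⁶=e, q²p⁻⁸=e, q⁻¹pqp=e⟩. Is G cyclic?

Every cyclic group is abelian. But p·q = pq while q·p = p⁷q⁻¹, so p·q ≠ q·p and G is not abelian. Hence G is not cyclic.

Answer: No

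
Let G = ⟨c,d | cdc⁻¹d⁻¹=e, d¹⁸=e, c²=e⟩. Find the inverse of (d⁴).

The order of (d⁴) is 9 (smallest k with (d⁴)ᵏ = e), so (d⁴)⁻¹ = (d⁴)⁸ = d¹⁴.
Check: (d⁴) · (d¹⁴) → (d⁴) · d¹⁴ = e, giving e as required.

Answer: d¹⁴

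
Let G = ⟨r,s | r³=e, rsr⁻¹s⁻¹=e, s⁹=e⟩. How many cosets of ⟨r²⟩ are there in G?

First find ord(r²) by computing successive powers:
  (r²)¹ = r², (r²)² = r, (r²)³ = e.
So |⟨r²⟩| = ord(r²) = 3. With |G| = 27, by Lagrange [G : ⟨r²⟩] = 27/3 = 9.

Answer: 9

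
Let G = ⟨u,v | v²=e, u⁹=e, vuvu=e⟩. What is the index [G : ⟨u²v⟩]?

First find ord(u²v) by computing successive powers:
  (u²v)¹ = u²v, (u²v)² = e.
So |⟨u²v⟩| = ord(u²v) = 2. With |G| = 18, by Lagrange [G : ⟨u²v⟩] = 18/2 = 9.

Answer: 9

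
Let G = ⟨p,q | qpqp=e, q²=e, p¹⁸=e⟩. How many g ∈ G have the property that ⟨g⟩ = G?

⟨g⟩ = G would require ord(g) = |G| = 36, but the maximum element order in G is 18 < 36. So G is not cyclic and no single element generates it: the count is 0.

Answer: 0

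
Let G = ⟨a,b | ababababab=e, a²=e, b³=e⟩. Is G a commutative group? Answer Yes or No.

a·b = ab but b·a = ba, so a·b ≠ b·a and G is not abelian.

Answer: No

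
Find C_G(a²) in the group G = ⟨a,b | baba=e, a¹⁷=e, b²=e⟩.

⟨a²⟩ ⊆ C_G(a²) since powers of a² commute with a²; so |C_G(a²)| ≥ |⟨a²⟩| = 17.
By orbit–stabilizer, |C_G(a²)| = |G| / |conj. class of a²| = 34 / 2 = 17.
The 17 elements commuting with a² are {e, a, a², a³, a⁴, a⁵, a⁶, a⁷, a⁸, a⁹, a¹⁰, a¹¹, a¹², a¹³, a¹⁴, a¹⁵, a¹⁶}.

Answer: {e, a, a², a³, a⁴, a⁵, a⁶, a⁷, a⁸, a⁹, a¹⁰, a¹¹, a¹², a¹³, a¹⁴, a¹⁵, a¹⁶}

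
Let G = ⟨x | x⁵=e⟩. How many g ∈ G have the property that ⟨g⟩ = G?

G is cyclic of order 5. An element generates G iff its order is 5, and a cyclic group of order 5 has exactly φ(5) = 4 such elements.

Answer: 4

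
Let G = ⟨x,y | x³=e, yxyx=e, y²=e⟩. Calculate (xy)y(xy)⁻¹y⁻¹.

[(xy), y] = (xy)·y·(xy)⁻¹·y⁻¹.
  (xy) · y = x
  x · (xy) = x²y
  (x²y) · y = x²

Answer: x²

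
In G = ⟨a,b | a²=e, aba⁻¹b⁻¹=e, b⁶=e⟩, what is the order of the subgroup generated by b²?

|⟨b²⟩| equals the order of b². Compute successive powers until reaching e:
  (b²)¹ = b², (b²)² = b⁴, (b²)³ = e.
The smallest positive k with (b²)ᵏ = e is 3, so |⟨b²⟩| = 3.

Answer: 3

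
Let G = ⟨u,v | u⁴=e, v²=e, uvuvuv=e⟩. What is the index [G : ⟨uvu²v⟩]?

First find ord(uvu²v) by computing successive powers:
  (uvu²v)¹ = uvu²v, (uvu²v)² = e.
So |⟨uvu²v⟩| = ord(uvu²v) = 2. With |G| = 24, by Lagrange [G : ⟨uvu²v⟩] = 24/2 = 12.

Answer: 12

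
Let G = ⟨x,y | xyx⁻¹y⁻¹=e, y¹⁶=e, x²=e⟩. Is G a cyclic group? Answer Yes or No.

|G| = 32, but the maximum element order in G is 16 < 32. No single element generates all of G, so G is not cyclic.

Answer: No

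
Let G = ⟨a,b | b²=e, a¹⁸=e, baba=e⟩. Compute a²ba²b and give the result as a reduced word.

Multiply left to right, reducing at each step:
  (a²) · b = a²b
  (a²b) · a² = b
  b · b = e

Answer: e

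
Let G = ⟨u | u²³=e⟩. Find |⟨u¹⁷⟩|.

|⟨u¹⁷⟩| equals the order of u¹⁷. Compute successive powers until reaching e:
  (u¹⁷)¹ = u¹⁷, (u¹⁷)² = u¹¹, (u¹⁷)³ = u⁵, (u¹⁷)⁴ = u²², (u¹⁷)⁵ = u¹⁶, (u¹⁷)⁶ = u¹⁰, (u¹⁷)⁷ = u⁴, (u¹⁷)⁸ = u²¹, (u¹⁷)⁹ = u¹⁵, (u¹⁷)¹⁰ = u⁹, (u¹⁷)¹¹ = u³, (u¹⁷)¹² = u²⁰, (u¹⁷)¹³ = u¹⁴, (u¹⁷)¹⁴ = u⁸, (u¹⁷)¹⁵ = u², (u¹⁷)¹⁶ = u¹⁹, (u¹⁷)¹⁷ = u¹³, (u¹⁷)¹⁸ = u⁷, (u¹⁷)¹⁹ = u, (u¹⁷)²⁰ = u¹⁸, (u¹⁷)²¹ = u¹², (u¹⁷)²² = u⁶, (u¹⁷)²³ = e.
The smallest positive k with (u¹⁷)ᵏ = e is 23, so |⟨u¹⁷⟩| = 23.

Answer: 23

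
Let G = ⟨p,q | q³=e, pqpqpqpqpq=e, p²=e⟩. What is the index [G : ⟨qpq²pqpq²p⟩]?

First find ord(qpq²pqpq²p) by computing successive powers:
  (qpq²pqpq²p)¹ = qpq²pqpq²p, (qpq²pqpq²p)² = pqpq², (qpq²pqpq²p)³ = qpq²p, (qpq²pqpq²p)⁴ = pqpq²pqpq², (qpq²pqpq²p)⁵ = e.
So |⟨qpq²pqpq²p⟩| = ord(qpq²pqpq²p) = 5. With |G| = 60, by Lagrange [G : ⟨qpq²pqpq²p⟩] = 60/5 = 12.

Answer: 12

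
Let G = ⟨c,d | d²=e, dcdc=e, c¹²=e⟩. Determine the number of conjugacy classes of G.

The conjugacy classes (representative and size) are:
  [e] (size 1), [c¹¹] (size 2), [c²] (size 2), [c⁹] (size 2), [c⁴] (size 2), [c⁵] (size 2), [c⁶] (size 1), [d] (size 6), [cd] (size 6).
Class equation: 1 + 2 + 2 + 2 + 2 + 2 + 1 + 6 + 6 = 24 = |G|. So G has 9 conjugacy classes.

Answer: 9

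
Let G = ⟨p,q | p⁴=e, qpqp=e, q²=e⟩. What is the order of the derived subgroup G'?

G' = [G, G] is generated by all commutators. The generator-pair commutators are: [p, q] = p².
The subgroup they normally generate is {e, p²}, of order 2.
Check: |G/G'| = 8/2 = 4 is the order of the abelianisation.

Answer: 2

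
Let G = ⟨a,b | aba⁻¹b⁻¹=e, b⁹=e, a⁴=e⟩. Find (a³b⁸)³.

Compute successive powers of (a³b⁸), reducing at each step:
  (a³b⁸)²: (a³b⁸) · a³ = a²b⁸;   (a²b⁸) · b⁸ = a²b⁷
  (a³b⁸)³: (a²b⁷) · a³ = ab⁷;   (ab⁷) · b⁸ = ab⁶

Answer: ab⁶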